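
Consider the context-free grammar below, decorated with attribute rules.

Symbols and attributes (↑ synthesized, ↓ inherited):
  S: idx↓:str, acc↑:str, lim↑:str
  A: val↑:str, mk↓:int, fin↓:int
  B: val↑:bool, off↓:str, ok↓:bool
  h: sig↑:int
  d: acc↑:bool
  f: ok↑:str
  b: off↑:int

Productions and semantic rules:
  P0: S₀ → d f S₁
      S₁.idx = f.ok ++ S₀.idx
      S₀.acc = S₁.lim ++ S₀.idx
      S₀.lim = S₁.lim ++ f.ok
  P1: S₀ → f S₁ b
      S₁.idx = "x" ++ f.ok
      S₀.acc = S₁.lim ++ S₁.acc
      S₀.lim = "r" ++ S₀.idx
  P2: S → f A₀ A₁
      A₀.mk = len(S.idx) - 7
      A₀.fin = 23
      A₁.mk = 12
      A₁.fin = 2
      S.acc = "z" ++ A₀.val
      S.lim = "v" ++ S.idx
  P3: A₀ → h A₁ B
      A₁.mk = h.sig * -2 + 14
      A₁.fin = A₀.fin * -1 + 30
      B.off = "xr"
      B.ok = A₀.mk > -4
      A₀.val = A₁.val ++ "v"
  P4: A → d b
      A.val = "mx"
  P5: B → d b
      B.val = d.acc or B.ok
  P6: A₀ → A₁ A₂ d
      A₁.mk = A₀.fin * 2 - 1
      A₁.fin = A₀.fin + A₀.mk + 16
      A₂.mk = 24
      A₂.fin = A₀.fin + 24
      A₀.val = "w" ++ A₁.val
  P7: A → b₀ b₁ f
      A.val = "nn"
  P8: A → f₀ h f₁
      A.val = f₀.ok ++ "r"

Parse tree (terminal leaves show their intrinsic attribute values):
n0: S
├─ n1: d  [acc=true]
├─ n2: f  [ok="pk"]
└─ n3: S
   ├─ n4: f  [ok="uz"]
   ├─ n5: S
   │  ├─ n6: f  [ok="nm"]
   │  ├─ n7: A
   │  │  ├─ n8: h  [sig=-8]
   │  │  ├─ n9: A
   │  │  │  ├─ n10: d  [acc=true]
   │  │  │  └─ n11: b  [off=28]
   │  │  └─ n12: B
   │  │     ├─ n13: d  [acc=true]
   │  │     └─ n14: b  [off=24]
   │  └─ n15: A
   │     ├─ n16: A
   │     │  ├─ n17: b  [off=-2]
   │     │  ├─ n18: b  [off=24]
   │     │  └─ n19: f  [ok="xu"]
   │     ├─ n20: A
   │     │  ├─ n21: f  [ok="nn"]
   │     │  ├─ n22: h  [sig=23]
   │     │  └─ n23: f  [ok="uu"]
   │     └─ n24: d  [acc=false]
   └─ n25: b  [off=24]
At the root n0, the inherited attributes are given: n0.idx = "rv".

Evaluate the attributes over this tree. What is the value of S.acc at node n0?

1. n0.idx = "rv"  [given at root]
2. n1.acc = true  [terminal]
3. n2.ok = "pk"  [terminal]
4. n3.idx = "pkrv"  [f.ok ++ S₀.idx]
5. n4.ok = "uz"  [terminal]
6. n5.idx = "xuz"  ["x" ++ f.ok]
7. n6.ok = "nm"  [terminal]
8. n7.mk = -4  [len(S.idx) - 7]
9. n7.fin = 23  [23]
10. n8.sig = -8  [terminal]
11. n9.mk = 30  [h.sig * -2 + 14]
12. n9.fin = 7  [A₀.fin * -1 + 30]
13. n10.acc = true  [terminal]
14. n11.off = 28  [terminal]
15. n9.val = "mx"  ["mx"]
16. n12.off = "xr"  ["xr"]
17. n12.ok = false  [A₀.mk > -4]
18. n13.acc = true  [terminal]
19. n14.off = 24  [terminal]
20. n12.val = true  [d.acc or B.ok]
21. n7.val = "mxv"  [A₁.val ++ "v"]
22. n15.mk = 12  [12]
23. n15.fin = 2  [2]
24. n16.mk = 3  [A₀.fin * 2 - 1]
25. n16.fin = 30  [A₀.fin + A₀.mk + 16]
26. n17.off = -2  [terminal]
27. n18.off = 24  [terminal]
28. n19.ok = "xu"  [terminal]
29. n16.val = "nn"  ["nn"]
30. n20.mk = 24  [24]
31. n20.fin = 26  [A₀.fin + 24]
32. n21.ok = "nn"  [terminal]
33. n22.sig = 23  [terminal]
34. n23.ok = "uu"  [terminal]
35. n20.val = "nnr"  [f₀.ok ++ "r"]
36. n24.acc = false  [terminal]
37. n15.val = "wnn"  ["w" ++ A₁.val]
38. n5.acc = "zmxv"  ["z" ++ A₀.val]
39. n5.lim = "vxuz"  ["v" ++ S.idx]
40. n25.off = 24  [terminal]
41. n3.acc = "vxuzzmxv"  [S₁.lim ++ S₁.acc]
42. n3.lim = "rpkrv"  ["r" ++ S₀.idx]
43. n0.acc = "rpkrvrv"  [S₁.lim ++ S₀.idx]
44. n0.lim = "rpkrvpk"  [S₁.lim ++ f.ok]

"rpkrvrv"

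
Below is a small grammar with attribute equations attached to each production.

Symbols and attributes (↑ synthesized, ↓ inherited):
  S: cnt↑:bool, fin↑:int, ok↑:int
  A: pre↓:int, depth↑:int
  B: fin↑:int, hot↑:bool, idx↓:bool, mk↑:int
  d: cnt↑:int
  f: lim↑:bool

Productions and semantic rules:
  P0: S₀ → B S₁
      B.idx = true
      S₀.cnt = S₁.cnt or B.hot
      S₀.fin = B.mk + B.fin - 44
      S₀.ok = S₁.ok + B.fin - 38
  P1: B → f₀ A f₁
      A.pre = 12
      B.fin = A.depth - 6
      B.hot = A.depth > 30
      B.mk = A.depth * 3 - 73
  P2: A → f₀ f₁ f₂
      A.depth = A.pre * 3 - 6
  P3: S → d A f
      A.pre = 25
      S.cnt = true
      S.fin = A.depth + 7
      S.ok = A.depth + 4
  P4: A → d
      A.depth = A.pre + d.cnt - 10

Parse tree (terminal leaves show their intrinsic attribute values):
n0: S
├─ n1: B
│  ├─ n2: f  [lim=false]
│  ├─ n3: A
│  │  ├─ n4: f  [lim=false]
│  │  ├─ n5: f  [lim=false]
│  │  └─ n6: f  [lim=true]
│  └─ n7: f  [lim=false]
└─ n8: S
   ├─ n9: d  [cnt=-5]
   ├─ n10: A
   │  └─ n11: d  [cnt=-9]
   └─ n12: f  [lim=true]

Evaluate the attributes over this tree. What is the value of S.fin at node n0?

1. n1.idx = true  [true]
2. n2.lim = false  [terminal]
3. n3.pre = 12  [12]
4. n4.lim = false  [terminal]
5. n5.lim = false  [terminal]
6. n6.lim = true  [terminal]
7. n3.depth = 30  [A.pre * 3 - 6]
8. n7.lim = false  [terminal]
9. n1.fin = 24  [A.depth - 6]
10. n1.hot = false  [A.depth > 30]
11. n1.mk = 17  [A.depth * 3 - 73]
12. n9.cnt = -5  [terminal]
13. n10.pre = 25  [25]
14. n11.cnt = -9  [terminal]
15. n10.depth = 6  [A.pre + d.cnt - 10]
16. n12.lim = true  [terminal]
17. n8.cnt = true  [true]
18. n8.fin = 13  [A.depth + 7]
19. n8.ok = 10  [A.depth + 4]
20. n0.cnt = true  [S₁.cnt or B.hot]
21. n0.fin = -3  [B.mk + B.fin - 44]
22. n0.ok = -4  [S₁.ok + B.fin - 38]

-3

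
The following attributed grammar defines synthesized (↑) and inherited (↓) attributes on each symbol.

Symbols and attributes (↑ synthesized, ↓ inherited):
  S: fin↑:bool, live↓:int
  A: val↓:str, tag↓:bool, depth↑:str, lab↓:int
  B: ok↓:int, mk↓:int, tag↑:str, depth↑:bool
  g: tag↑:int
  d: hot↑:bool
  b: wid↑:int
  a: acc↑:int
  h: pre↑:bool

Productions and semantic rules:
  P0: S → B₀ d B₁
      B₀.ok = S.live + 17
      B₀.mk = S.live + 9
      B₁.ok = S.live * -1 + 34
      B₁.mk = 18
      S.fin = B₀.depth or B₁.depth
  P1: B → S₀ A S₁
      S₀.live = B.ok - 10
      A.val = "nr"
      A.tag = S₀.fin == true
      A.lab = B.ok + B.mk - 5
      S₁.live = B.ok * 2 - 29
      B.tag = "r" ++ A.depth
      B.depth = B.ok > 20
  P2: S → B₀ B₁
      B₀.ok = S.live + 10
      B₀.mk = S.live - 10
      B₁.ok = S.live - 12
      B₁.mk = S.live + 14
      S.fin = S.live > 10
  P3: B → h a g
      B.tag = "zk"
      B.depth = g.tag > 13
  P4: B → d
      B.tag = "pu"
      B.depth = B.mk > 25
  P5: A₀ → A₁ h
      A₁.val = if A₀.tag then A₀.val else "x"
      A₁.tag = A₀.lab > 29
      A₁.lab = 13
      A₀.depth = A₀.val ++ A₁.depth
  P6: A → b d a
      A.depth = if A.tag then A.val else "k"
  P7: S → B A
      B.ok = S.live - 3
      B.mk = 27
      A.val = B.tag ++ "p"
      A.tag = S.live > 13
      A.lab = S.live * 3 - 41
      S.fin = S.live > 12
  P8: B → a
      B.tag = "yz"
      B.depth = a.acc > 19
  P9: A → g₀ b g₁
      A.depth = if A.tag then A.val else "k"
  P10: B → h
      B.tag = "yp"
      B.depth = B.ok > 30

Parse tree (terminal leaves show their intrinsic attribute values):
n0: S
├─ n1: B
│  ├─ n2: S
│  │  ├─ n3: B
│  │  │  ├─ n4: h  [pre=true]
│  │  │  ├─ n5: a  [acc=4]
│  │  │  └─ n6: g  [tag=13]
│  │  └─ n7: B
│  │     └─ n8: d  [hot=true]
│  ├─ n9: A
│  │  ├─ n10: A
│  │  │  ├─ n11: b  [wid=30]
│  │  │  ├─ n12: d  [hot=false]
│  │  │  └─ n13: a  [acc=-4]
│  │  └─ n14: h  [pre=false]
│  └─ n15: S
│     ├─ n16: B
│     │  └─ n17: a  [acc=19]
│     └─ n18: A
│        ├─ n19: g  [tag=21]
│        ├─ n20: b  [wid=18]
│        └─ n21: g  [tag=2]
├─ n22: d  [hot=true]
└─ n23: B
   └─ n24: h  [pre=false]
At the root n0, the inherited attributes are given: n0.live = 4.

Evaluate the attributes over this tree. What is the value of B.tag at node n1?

"rnrk"

1. n0.live = 4  [given at root]
2. n1.ok = 21  [S.live + 17]
3. n1.mk = 13  [S.live + 9]
4. n2.live = 11  [B.ok - 10]
5. n3.ok = 21  [S.live + 10]
6. n3.mk = 1  [S.live - 10]
7. n4.pre = true  [terminal]
8. n5.acc = 4  [terminal]
9. n6.tag = 13  [terminal]
10. n3.tag = "zk"  ["zk"]
11. n3.depth = false  [g.tag > 13]
12. n7.ok = -1  [S.live - 12]
13. n7.mk = 25  [S.live + 14]
14. n8.hot = true  [terminal]
15. n7.tag = "pu"  ["pu"]
16. n7.depth = false  [B.mk > 25]
17. n2.fin = true  [S.live > 10]
18. n9.val = "nr"  ["nr"]
19. n9.tag = true  [S₀.fin == true]
20. n9.lab = 29  [B.ok + B.mk - 5]
21. n10.val = "nr"  [if A₀.tag then A₀.val else "x"]
22. n10.tag = false  [A₀.lab > 29]
23. n10.lab = 13  [13]
24. n11.wid = 30  [terminal]
25. n12.hot = false  [terminal]
26. n13.acc = -4  [terminal]
27. n10.depth = "k"  [if A.tag then A.val else "k"]
28. n14.pre = false  [terminal]
29. n9.depth = "nrk"  [A₀.val ++ A₁.depth]
30. n15.live = 13  [B.ok * 2 - 29]
31. n16.ok = 10  [S.live - 3]
32. n16.mk = 27  [27]
33. n17.acc = 19  [terminal]
34. n16.tag = "yz"  ["yz"]
35. n16.depth = false  [a.acc > 19]
36. n18.val = "yzp"  [B.tag ++ "p"]
37. n18.tag = false  [S.live > 13]
38. n18.lab = -2  [S.live * 3 - 41]
39. n19.tag = 21  [terminal]
40. n20.wid = 18  [terminal]
41. n21.tag = 2  [terminal]
42. n18.depth = "k"  [if A.tag then A.val else "k"]
43. n15.fin = true  [S.live > 12]
44. n1.tag = "rnrk"  ["r" ++ A.depth]
45. n1.depth = true  [B.ok > 20]
46. n22.hot = true  [terminal]
47. n23.ok = 30  [S.live * -1 + 34]
48. n23.mk = 18  [18]
49. n24.pre = false  [terminal]
50. n23.tag = "yp"  ["yp"]
51. n23.depth = false  [B.ok > 30]
52. n0.fin = true  [B₀.depth or B₁.depth]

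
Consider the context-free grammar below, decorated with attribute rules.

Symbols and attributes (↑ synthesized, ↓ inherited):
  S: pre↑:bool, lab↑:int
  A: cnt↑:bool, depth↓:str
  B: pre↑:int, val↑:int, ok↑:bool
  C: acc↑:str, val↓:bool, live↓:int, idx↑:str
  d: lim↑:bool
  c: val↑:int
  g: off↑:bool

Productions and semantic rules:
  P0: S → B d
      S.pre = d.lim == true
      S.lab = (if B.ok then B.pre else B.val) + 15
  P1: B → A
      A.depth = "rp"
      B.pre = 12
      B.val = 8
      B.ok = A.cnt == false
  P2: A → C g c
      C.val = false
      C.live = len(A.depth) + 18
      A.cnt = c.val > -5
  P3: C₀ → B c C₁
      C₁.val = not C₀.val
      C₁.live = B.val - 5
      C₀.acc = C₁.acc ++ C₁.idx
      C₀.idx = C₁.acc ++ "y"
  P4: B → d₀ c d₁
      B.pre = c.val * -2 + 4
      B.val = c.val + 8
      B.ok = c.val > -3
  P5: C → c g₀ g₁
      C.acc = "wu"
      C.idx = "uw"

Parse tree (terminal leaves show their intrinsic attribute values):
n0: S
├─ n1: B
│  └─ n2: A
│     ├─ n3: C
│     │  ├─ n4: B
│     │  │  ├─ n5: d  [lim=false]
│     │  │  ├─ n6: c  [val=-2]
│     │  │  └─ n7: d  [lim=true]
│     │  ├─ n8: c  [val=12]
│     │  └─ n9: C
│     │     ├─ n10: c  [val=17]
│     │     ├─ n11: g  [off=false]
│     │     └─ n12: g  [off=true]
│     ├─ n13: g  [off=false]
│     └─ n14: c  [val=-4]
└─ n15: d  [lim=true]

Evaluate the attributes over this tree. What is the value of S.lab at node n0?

23

1. n2.depth = "rp"  ["rp"]
2. n3.val = false  [false]
3. n3.live = 20  [len(A.depth) + 18]
4. n5.lim = false  [terminal]
5. n6.val = -2  [terminal]
6. n7.lim = true  [terminal]
7. n4.pre = 8  [c.val * -2 + 4]
8. n4.val = 6  [c.val + 8]
9. n4.ok = true  [c.val > -3]
10. n8.val = 12  [terminal]
11. n9.val = true  [not C₀.val]
12. n9.live = 1  [B.val - 5]
13. n10.val = 17  [terminal]
14. n11.off = false  [terminal]
15. n12.off = true  [terminal]
16. n9.acc = "wu"  ["wu"]
17. n9.idx = "uw"  ["uw"]
18. n3.acc = "wuuw"  [C₁.acc ++ C₁.idx]
19. n3.idx = "wuy"  [C₁.acc ++ "y"]
20. n13.off = false  [terminal]
21. n14.val = -4  [terminal]
22. n2.cnt = true  [c.val > -5]
23. n1.pre = 12  [12]
24. n1.val = 8  [8]
25. n1.ok = false  [A.cnt == false]
26. n15.lim = true  [terminal]
27. n0.pre = true  [d.lim == true]
28. n0.lab = 23  [(if B.ok then B.pre else B.val) + 15]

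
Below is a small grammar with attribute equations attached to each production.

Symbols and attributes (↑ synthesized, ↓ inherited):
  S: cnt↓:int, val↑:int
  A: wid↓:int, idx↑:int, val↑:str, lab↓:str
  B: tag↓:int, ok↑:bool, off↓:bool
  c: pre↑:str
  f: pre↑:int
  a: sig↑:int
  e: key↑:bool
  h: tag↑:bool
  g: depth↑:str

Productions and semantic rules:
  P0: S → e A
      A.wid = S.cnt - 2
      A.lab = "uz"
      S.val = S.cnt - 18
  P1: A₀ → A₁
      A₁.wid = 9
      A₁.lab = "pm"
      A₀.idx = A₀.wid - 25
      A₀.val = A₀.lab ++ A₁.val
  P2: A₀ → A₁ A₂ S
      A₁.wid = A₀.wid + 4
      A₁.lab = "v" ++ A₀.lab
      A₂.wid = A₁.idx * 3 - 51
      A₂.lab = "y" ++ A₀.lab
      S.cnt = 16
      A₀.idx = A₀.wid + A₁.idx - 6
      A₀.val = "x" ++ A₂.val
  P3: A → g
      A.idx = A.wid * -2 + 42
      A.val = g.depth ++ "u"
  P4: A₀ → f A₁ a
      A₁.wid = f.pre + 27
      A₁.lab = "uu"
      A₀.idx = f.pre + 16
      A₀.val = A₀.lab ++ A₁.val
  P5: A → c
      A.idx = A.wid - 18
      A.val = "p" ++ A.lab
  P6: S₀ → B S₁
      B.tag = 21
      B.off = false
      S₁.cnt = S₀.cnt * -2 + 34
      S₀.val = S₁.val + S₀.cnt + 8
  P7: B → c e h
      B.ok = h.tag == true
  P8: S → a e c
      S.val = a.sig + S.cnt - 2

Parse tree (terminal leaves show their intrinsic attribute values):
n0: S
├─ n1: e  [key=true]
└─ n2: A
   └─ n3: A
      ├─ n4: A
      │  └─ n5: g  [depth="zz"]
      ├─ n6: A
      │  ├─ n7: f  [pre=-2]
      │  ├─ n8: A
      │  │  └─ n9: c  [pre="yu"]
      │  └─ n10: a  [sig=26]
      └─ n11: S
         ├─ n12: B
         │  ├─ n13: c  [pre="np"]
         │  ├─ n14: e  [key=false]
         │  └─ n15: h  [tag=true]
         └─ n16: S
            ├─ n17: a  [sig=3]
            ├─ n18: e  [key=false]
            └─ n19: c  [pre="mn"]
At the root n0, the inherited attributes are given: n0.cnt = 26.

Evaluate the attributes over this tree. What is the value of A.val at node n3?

1. n0.cnt = 26  [given at root]
2. n1.key = true  [terminal]
3. n2.wid = 24  [S.cnt - 2]
4. n2.lab = "uz"  ["uz"]
5. n3.wid = 9  [9]
6. n3.lab = "pm"  ["pm"]
7. n4.wid = 13  [A₀.wid + 4]
8. n4.lab = "vpm"  ["v" ++ A₀.lab]
9. n5.depth = "zz"  [terminal]
10. n4.idx = 16  [A.wid * -2 + 42]
11. n4.val = "zzu"  [g.depth ++ "u"]
12. n6.wid = -3  [A₁.idx * 3 - 51]
13. n6.lab = "ypm"  ["y" ++ A₀.lab]
14. n7.pre = -2  [terminal]
15. n8.wid = 25  [f.pre + 27]
16. n8.lab = "uu"  ["uu"]
17. n9.pre = "yu"  [terminal]
18. n8.idx = 7  [A.wid - 18]
19. n8.val = "puu"  ["p" ++ A.lab]
20. n10.sig = 26  [terminal]
21. n6.idx = 14  [f.pre + 16]
22. n6.val = "ypmpuu"  [A₀.lab ++ A₁.val]
23. n11.cnt = 16  [16]
24. n12.tag = 21  [21]
25. n12.off = false  [false]
26. n13.pre = "np"  [terminal]
27. n14.key = false  [terminal]
28. n15.tag = true  [terminal]
29. n12.ok = true  [h.tag == true]
30. n16.cnt = 2  [S₀.cnt * -2 + 34]
31. n17.sig = 3  [terminal]
32. n18.key = false  [terminal]
33. n19.pre = "mn"  [terminal]
34. n16.val = 3  [a.sig + S.cnt - 2]
35. n11.val = 27  [S₁.val + S₀.cnt + 8]
36. n3.idx = 19  [A₀.wid + A₁.idx - 6]
37. n3.val = "xypmpuu"  ["x" ++ A₂.val]
38. n2.idx = -1  [A₀.wid - 25]
39. n2.val = "uzxypmpuu"  [A₀.lab ++ A₁.val]
40. n0.val = 8  [S.cnt - 18]

"xypmpuu"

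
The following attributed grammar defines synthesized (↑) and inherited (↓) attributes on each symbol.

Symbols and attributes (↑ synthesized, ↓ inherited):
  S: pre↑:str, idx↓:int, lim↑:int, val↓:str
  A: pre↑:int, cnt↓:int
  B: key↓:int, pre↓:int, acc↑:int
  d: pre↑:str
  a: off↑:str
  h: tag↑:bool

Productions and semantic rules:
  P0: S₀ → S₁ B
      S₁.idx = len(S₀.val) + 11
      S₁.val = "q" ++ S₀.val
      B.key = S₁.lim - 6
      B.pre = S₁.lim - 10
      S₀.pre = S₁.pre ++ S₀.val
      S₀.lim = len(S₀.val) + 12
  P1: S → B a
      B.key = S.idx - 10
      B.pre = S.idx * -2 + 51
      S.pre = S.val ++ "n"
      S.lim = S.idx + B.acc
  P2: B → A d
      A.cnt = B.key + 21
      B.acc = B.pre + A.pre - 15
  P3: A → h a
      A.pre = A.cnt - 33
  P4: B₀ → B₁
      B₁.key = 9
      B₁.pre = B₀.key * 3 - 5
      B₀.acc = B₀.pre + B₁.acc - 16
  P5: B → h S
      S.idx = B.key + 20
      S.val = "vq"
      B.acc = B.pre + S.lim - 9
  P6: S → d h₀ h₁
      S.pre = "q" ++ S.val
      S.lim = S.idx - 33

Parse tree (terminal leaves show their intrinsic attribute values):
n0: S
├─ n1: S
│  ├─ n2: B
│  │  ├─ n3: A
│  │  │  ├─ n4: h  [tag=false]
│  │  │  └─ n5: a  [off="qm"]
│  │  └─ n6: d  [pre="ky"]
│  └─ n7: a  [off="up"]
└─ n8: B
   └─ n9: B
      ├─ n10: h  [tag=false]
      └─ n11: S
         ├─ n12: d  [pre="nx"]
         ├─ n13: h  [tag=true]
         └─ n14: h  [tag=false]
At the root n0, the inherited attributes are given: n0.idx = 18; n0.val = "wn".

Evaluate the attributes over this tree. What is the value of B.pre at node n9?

19

1. n0.idx = 18  [given at root]
2. n0.val = "wn"  [given at root]
3. n1.idx = 13  [len(S₀.val) + 11]
4. n1.val = "qwn"  ["q" ++ S₀.val]
5. n2.key = 3  [S.idx - 10]
6. n2.pre = 25  [S.idx * -2 + 51]
7. n3.cnt = 24  [B.key + 21]
8. n4.tag = false  [terminal]
9. n5.off = "qm"  [terminal]
10. n3.pre = -9  [A.cnt - 33]
11. n6.pre = "ky"  [terminal]
12. n2.acc = 1  [B.pre + A.pre - 15]
13. n7.off = "up"  [terminal]
14. n1.pre = "qwnn"  [S.val ++ "n"]
15. n1.lim = 14  [S.idx + B.acc]
16. n8.key = 8  [S₁.lim - 6]
17. n8.pre = 4  [S₁.lim - 10]
18. n9.key = 9  [9]
19. n9.pre = 19  [B₀.key * 3 - 5]
20. n10.tag = false  [terminal]
21. n11.idx = 29  [B.key + 20]
22. n11.val = "vq"  ["vq"]
23. n12.pre = "nx"  [terminal]
24. n13.tag = true  [terminal]
25. n14.tag = false  [terminal]
26. n11.pre = "qvq"  ["q" ++ S.val]
27. n11.lim = -4  [S.idx - 33]
28. n9.acc = 6  [B.pre + S.lim - 9]
29. n8.acc = -6  [B₀.pre + B₁.acc - 16]
30. n0.pre = "qwnnwn"  [S₁.pre ++ S₀.val]
31. n0.lim = 14  [len(S₀.val) + 12]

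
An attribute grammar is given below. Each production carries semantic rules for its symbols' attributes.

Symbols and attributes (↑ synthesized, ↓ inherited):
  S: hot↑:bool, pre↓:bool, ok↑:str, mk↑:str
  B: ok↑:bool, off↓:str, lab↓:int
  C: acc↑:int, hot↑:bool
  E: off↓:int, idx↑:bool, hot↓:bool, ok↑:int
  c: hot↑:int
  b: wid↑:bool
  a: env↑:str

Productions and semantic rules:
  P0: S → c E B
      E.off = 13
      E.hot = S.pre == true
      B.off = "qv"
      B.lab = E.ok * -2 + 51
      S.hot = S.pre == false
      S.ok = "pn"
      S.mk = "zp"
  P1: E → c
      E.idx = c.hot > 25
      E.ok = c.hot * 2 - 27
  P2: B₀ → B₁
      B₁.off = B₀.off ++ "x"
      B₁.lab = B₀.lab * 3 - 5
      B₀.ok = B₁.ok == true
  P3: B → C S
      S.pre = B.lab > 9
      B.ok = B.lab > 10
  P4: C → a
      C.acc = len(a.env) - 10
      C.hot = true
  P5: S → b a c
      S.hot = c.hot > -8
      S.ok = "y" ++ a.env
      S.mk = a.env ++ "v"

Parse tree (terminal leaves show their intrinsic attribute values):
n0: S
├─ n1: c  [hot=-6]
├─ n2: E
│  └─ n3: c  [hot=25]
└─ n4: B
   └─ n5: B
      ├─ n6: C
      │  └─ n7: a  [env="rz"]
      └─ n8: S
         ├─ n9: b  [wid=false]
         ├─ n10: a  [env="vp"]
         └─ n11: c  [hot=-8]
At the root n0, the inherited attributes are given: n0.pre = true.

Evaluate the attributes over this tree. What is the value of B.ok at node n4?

1. n0.pre = true  [given at root]
2. n1.hot = -6  [terminal]
3. n2.off = 13  [13]
4. n2.hot = true  [S.pre == true]
5. n3.hot = 25  [terminal]
6. n2.idx = false  [c.hot > 25]
7. n2.ok = 23  [c.hot * 2 - 27]
8. n4.off = "qv"  ["qv"]
9. n4.lab = 5  [E.ok * -2 + 51]
10. n5.off = "qvx"  [B₀.off ++ "x"]
11. n5.lab = 10  [B₀.lab * 3 - 5]
12. n7.env = "rz"  [terminal]
13. n6.acc = -8  [len(a.env) - 10]
14. n6.hot = true  [true]
15. n8.pre = true  [B.lab > 9]
16. n9.wid = false  [terminal]
17. n10.env = "vp"  [terminal]
18. n11.hot = -8  [terminal]
19. n8.hot = false  [c.hot > -8]
20. n8.ok = "yvp"  ["y" ++ a.env]
21. n8.mk = "vpv"  [a.env ++ "v"]
22. n5.ok = false  [B.lab > 10]
23. n4.ok = false  [B₁.ok == true]
24. n0.hot = false  [S.pre == false]
25. n0.ok = "pn"  ["pn"]
26. n0.mk = "zp"  ["zp"]

false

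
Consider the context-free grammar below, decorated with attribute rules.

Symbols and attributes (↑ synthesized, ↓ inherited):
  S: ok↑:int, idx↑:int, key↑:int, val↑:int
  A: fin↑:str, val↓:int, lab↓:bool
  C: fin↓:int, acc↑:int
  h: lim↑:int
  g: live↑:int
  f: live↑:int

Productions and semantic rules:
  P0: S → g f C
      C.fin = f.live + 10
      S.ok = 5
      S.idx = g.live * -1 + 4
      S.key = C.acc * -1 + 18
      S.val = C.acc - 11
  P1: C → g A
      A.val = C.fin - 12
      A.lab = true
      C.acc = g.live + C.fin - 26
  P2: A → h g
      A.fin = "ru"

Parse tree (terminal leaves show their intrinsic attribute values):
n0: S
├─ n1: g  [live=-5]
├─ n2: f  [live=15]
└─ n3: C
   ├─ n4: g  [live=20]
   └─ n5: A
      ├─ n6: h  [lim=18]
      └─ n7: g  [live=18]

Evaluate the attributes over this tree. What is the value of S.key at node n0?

1. n1.live = -5  [terminal]
2. n2.live = 15  [terminal]
3. n3.fin = 25  [f.live + 10]
4. n4.live = 20  [terminal]
5. n5.val = 13  [C.fin - 12]
6. n5.lab = true  [true]
7. n6.lim = 18  [terminal]
8. n7.live = 18  [terminal]
9. n5.fin = "ru"  ["ru"]
10. n3.acc = 19  [g.live + C.fin - 26]
11. n0.ok = 5  [5]
12. n0.idx = 9  [g.live * -1 + 4]
13. n0.key = -1  [C.acc * -1 + 18]
14. n0.val = 8  [C.acc - 11]

-1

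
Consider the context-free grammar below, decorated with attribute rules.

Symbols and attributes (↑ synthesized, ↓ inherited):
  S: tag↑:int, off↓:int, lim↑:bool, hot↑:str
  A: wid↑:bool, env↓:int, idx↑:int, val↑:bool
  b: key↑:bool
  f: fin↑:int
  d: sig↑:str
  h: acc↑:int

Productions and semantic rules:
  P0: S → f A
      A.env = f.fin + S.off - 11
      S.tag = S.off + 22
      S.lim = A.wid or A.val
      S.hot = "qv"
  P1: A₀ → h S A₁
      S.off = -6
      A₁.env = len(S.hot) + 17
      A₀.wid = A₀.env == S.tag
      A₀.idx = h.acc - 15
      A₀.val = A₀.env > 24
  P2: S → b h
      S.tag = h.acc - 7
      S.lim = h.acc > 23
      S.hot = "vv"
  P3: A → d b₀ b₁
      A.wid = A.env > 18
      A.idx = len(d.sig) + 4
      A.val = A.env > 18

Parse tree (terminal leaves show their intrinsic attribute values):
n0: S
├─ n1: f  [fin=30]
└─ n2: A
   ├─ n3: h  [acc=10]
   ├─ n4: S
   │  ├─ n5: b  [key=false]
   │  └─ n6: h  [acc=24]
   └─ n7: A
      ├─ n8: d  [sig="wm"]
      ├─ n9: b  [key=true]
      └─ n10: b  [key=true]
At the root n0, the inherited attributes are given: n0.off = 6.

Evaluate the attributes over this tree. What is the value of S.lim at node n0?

true

1. n0.off = 6  [given at root]
2. n1.fin = 30  [terminal]
3. n2.env = 25  [f.fin + S.off - 11]
4. n3.acc = 10  [terminal]
5. n4.off = -6  [-6]
6. n5.key = false  [terminal]
7. n6.acc = 24  [terminal]
8. n4.tag = 17  [h.acc - 7]
9. n4.lim = true  [h.acc > 23]
10. n4.hot = "vv"  ["vv"]
11. n7.env = 19  [len(S.hot) + 17]
12. n8.sig = "wm"  [terminal]
13. n9.key = true  [terminal]
14. n10.key = true  [terminal]
15. n7.wid = true  [A.env > 18]
16. n7.idx = 6  [len(d.sig) + 4]
17. n7.val = true  [A.env > 18]
18. n2.wid = false  [A₀.env == S.tag]
19. n2.idx = -5  [h.acc - 15]
20. n2.val = true  [A₀.env > 24]
21. n0.tag = 28  [S.off + 22]
22. n0.lim = true  [A.wid or A.val]
23. n0.hot = "qv"  ["qv"]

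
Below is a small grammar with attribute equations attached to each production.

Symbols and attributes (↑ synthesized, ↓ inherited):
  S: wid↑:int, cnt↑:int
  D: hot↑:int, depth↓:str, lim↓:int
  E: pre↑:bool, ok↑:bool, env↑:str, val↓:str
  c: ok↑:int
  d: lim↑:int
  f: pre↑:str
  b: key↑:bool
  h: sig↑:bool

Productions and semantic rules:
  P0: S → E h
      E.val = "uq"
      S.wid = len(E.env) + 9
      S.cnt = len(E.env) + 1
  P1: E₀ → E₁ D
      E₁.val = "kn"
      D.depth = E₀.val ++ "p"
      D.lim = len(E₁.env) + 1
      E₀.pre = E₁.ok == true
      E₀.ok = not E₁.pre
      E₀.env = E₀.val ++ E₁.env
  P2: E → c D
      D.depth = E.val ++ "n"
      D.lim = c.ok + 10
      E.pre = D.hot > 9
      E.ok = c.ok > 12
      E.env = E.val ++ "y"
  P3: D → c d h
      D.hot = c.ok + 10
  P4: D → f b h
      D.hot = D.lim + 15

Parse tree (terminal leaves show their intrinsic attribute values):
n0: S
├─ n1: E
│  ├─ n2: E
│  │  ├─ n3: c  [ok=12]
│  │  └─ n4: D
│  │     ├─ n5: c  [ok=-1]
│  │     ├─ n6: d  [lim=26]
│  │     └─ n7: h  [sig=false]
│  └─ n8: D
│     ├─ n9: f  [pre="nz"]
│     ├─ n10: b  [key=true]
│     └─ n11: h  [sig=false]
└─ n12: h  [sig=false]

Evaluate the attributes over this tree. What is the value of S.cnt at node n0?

1. n1.val = "uq"  ["uq"]
2. n2.val = "kn"  ["kn"]
3. n3.ok = 12  [terminal]
4. n4.depth = "knn"  [E.val ++ "n"]
5. n4.lim = 22  [c.ok + 10]
6. n5.ok = -1  [terminal]
7. n6.lim = 26  [terminal]
8. n7.sig = false  [terminal]
9. n4.hot = 9  [c.ok + 10]
10. n2.pre = false  [D.hot > 9]
11. n2.ok = false  [c.ok > 12]
12. n2.env = "kny"  [E.val ++ "y"]
13. n8.depth = "uqp"  [E₀.val ++ "p"]
14. n8.lim = 4  [len(E₁.env) + 1]
15. n9.pre = "nz"  [terminal]
16. n10.key = true  [terminal]
17. n11.sig = false  [terminal]
18. n8.hot = 19  [D.lim + 15]
19. n1.pre = false  [E₁.ok == true]
20. n1.ok = true  [not E₁.pre]
21. n1.env = "uqkny"  [E₀.val ++ E₁.env]
22. n12.sig = false  [terminal]
23. n0.wid = 14  [len(E.env) + 9]
24. n0.cnt = 6  [len(E.env) + 1]

6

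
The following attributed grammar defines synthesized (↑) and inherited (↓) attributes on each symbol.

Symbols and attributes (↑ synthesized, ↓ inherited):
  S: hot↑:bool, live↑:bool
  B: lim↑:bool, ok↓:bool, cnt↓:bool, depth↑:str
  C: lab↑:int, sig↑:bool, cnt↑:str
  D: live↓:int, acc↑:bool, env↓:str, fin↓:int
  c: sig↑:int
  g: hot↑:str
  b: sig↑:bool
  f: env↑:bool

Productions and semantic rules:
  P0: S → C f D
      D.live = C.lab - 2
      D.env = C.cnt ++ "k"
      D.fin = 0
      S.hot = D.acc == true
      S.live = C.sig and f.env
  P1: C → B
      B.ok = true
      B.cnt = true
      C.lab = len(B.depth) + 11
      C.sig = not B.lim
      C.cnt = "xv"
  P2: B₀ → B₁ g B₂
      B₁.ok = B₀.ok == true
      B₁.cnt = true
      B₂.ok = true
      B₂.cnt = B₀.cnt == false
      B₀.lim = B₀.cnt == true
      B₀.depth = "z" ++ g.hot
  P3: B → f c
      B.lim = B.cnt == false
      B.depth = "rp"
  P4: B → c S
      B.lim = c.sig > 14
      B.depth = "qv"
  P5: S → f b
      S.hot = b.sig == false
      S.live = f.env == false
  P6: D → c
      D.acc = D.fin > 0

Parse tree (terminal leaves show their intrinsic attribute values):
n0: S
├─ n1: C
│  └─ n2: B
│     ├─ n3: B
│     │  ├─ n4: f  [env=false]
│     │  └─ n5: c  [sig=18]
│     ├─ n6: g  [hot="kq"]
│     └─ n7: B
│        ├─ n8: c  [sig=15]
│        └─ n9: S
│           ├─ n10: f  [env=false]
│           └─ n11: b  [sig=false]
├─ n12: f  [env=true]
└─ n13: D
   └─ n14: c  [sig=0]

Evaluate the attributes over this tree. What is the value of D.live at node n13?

12

1. n2.ok = true  [true]
2. n2.cnt = true  [true]
3. n3.ok = true  [B₀.ok == true]
4. n3.cnt = true  [true]
5. n4.env = false  [terminal]
6. n5.sig = 18  [terminal]
7. n3.lim = false  [B.cnt == false]
8. n3.depth = "rp"  ["rp"]
9. n6.hot = "kq"  [terminal]
10. n7.ok = true  [true]
11. n7.cnt = false  [B₀.cnt == false]
12. n8.sig = 15  [terminal]
13. n10.env = false  [terminal]
14. n11.sig = false  [terminal]
15. n9.hot = true  [b.sig == false]
16. n9.live = true  [f.env == false]
17. n7.lim = true  [c.sig > 14]
18. n7.depth = "qv"  ["qv"]
19. n2.lim = true  [B₀.cnt == true]
20. n2.depth = "zkq"  ["z" ++ g.hot]
21. n1.lab = 14  [len(B.depth) + 11]
22. n1.sig = false  [not B.lim]
23. n1.cnt = "xv"  ["xv"]
24. n12.env = true  [terminal]
25. n13.live = 12  [C.lab - 2]
26. n13.env = "xvk"  [C.cnt ++ "k"]
27. n13.fin = 0  [0]
28. n14.sig = 0  [terminal]
29. n13.acc = false  [D.fin > 0]
30. n0.hot = false  [D.acc == true]
31. n0.live = false  [C.sig and f.env]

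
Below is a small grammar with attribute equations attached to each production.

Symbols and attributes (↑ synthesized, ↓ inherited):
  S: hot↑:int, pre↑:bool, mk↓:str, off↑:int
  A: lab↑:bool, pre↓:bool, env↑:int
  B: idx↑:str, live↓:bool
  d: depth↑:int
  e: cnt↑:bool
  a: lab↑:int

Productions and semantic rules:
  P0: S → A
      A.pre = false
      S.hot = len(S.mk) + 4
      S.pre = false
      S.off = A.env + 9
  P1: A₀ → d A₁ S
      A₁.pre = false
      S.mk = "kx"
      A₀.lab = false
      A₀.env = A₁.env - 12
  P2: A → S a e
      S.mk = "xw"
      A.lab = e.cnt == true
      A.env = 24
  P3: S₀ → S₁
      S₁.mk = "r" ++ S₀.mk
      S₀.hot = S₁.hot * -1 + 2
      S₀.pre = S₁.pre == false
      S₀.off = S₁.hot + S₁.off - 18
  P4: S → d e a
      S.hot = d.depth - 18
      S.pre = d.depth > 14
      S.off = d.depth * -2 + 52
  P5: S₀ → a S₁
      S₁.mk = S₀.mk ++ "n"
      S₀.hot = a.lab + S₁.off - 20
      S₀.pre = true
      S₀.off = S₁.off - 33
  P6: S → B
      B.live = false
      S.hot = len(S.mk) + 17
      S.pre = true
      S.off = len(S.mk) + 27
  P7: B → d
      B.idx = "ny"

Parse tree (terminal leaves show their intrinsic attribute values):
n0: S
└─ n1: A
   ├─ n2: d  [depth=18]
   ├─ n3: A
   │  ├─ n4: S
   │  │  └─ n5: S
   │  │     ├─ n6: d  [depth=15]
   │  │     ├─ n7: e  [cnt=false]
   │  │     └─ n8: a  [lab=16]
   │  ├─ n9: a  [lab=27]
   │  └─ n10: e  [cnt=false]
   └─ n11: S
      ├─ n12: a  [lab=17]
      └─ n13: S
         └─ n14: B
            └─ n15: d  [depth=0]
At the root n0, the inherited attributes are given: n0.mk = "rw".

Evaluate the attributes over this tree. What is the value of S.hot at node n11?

27

1. n0.mk = "rw"  [given at root]
2. n1.pre = false  [false]
3. n2.depth = 18  [terminal]
4. n3.pre = false  [false]
5. n4.mk = "xw"  ["xw"]
6. n5.mk = "rxw"  ["r" ++ S₀.mk]
7. n6.depth = 15  [terminal]
8. n7.cnt = false  [terminal]
9. n8.lab = 16  [terminal]
10. n5.hot = -3  [d.depth - 18]
11. n5.pre = true  [d.depth > 14]
12. n5.off = 22  [d.depth * -2 + 52]
13. n4.hot = 5  [S₁.hot * -1 + 2]
14. n4.pre = false  [S₁.pre == false]
15. n4.off = 1  [S₁.hot + S₁.off - 18]
16. n9.lab = 27  [terminal]
17. n10.cnt = false  [terminal]
18. n3.lab = false  [e.cnt == true]
19. n3.env = 24  [24]
20. n11.mk = "kx"  ["kx"]
21. n12.lab = 17  [terminal]
22. n13.mk = "kxn"  [S₀.mk ++ "n"]
23. n14.live = false  [false]
24. n15.depth = 0  [terminal]
25. n14.idx = "ny"  ["ny"]
26. n13.hot = 20  [len(S.mk) + 17]
27. n13.pre = true  [true]
28. n13.off = 30  [len(S.mk) + 27]
29. n11.hot = 27  [a.lab + S₁.off - 20]
30. n11.pre = true  [true]
31. n11.off = -3  [S₁.off - 33]
32. n1.lab = false  [false]
33. n1.env = 12  [A₁.env - 12]
34. n0.hot = 6  [len(S.mk) + 4]
35. n0.pre = false  [false]
36. n0.off = 21  [A.env + 9]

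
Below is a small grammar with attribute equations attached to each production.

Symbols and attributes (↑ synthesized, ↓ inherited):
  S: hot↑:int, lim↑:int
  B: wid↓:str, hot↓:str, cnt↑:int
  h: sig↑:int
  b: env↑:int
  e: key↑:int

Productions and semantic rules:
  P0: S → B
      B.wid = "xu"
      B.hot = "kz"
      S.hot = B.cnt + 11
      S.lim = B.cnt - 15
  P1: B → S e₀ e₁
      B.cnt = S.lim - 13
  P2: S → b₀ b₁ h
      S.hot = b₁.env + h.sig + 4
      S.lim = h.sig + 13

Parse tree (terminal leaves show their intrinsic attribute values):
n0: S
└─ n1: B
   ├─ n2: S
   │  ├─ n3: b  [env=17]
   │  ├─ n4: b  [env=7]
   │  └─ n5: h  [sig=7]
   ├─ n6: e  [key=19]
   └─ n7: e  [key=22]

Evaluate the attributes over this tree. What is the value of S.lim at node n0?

1. n1.wid = "xu"  ["xu"]
2. n1.hot = "kz"  ["kz"]
3. n3.env = 17  [terminal]
4. n4.env = 7  [terminal]
5. n5.sig = 7  [terminal]
6. n2.hot = 18  [b₁.env + h.sig + 4]
7. n2.lim = 20  [h.sig + 13]
8. n6.key = 19  [terminal]
9. n7.key = 22  [terminal]
10. n1.cnt = 7  [S.lim - 13]
11. n0.hot = 18  [B.cnt + 11]
12. n0.lim = -8  [B.cnt - 15]

-8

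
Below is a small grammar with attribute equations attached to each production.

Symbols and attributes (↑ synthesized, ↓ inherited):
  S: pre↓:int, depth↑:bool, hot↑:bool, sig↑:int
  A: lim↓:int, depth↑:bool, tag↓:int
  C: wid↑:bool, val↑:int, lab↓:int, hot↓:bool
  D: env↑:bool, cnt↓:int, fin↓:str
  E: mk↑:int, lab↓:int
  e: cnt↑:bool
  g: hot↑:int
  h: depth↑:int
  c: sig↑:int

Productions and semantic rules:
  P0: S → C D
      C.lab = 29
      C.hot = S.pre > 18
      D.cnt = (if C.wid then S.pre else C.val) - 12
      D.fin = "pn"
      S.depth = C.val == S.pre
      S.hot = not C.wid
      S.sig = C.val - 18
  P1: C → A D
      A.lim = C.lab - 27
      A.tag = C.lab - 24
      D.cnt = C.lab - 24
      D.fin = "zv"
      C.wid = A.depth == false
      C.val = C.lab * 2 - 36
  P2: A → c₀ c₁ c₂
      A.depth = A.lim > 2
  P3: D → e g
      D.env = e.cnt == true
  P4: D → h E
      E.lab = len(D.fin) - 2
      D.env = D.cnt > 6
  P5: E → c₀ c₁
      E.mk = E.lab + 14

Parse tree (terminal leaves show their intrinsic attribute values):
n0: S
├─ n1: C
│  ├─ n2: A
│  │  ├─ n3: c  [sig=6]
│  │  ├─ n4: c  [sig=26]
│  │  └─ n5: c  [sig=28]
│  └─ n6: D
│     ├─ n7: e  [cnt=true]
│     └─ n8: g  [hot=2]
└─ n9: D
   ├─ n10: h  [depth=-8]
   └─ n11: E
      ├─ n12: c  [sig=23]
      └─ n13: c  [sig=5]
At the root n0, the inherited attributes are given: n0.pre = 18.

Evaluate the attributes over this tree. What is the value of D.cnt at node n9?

6

1. n0.pre = 18  [given at root]
2. n1.lab = 29  [29]
3. n1.hot = false  [S.pre > 18]
4. n2.lim = 2  [C.lab - 27]
5. n2.tag = 5  [C.lab - 24]
6. n3.sig = 6  [terminal]
7. n4.sig = 26  [terminal]
8. n5.sig = 28  [terminal]
9. n2.depth = false  [A.lim > 2]
10. n6.cnt = 5  [C.lab - 24]
11. n6.fin = "zv"  ["zv"]
12. n7.cnt = true  [terminal]
13. n8.hot = 2  [terminal]
14. n6.env = true  [e.cnt == true]
15. n1.wid = true  [A.depth == false]
16. n1.val = 22  [C.lab * 2 - 36]
17. n9.cnt = 6  [(if C.wid then S.pre else C.val) - 12]
18. n9.fin = "pn"  ["pn"]
19. n10.depth = -8  [terminal]
20. n11.lab = 0  [len(D.fin) - 2]
21. n12.sig = 23  [terminal]
22. n13.sig = 5  [terminal]
23. n11.mk = 14  [E.lab + 14]
24. n9.env = false  [D.cnt > 6]
25. n0.depth = false  [C.val == S.pre]
26. n0.hot = false  [not C.wid]
27. n0.sig = 4  [C.val - 18]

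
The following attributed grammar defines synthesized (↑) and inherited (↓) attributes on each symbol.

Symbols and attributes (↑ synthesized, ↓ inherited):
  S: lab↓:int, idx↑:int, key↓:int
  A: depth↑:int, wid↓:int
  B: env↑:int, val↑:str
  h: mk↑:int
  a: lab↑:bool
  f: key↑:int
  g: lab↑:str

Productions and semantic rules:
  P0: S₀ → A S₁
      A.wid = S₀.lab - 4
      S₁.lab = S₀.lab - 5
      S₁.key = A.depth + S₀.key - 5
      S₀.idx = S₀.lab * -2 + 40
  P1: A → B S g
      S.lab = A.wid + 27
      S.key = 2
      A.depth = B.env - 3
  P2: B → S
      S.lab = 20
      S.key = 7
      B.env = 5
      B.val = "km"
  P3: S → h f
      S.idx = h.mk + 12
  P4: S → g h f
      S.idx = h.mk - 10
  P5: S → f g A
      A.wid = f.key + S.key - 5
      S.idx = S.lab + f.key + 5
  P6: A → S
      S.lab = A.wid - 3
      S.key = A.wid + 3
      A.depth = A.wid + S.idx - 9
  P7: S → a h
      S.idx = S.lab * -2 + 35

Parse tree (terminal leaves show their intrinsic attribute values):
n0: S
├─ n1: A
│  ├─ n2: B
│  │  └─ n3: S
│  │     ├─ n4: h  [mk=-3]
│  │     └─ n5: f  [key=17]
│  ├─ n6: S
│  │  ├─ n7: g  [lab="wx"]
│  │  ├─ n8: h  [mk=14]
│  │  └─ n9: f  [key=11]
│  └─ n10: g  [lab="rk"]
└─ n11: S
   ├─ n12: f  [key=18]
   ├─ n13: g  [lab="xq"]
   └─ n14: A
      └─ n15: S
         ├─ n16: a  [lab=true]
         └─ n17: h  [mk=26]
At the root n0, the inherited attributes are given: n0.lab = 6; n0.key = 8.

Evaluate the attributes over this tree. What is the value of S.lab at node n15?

15

1. n0.lab = 6  [given at root]
2. n0.key = 8  [given at root]
3. n1.wid = 2  [S₀.lab - 4]
4. n3.lab = 20  [20]
5. n3.key = 7  [7]
6. n4.mk = -3  [terminal]
7. n5.key = 17  [terminal]
8. n3.idx = 9  [h.mk + 12]
9. n2.env = 5  [5]
10. n2.val = "km"  ["km"]
11. n6.lab = 29  [A.wid + 27]
12. n6.key = 2  [2]
13. n7.lab = "wx"  [terminal]
14. n8.mk = 14  [terminal]
15. n9.key = 11  [terminal]
16. n6.idx = 4  [h.mk - 10]
17. n10.lab = "rk"  [terminal]
18. n1.depth = 2  [B.env - 3]
19. n11.lab = 1  [S₀.lab - 5]
20. n11.key = 5  [A.depth + S₀.key - 5]
21. n12.key = 18  [terminal]
22. n13.lab = "xq"  [terminal]
23. n14.wid = 18  [f.key + S.key - 5]
24. n15.lab = 15  [A.wid - 3]
25. n15.key = 21  [A.wid + 3]
26. n16.lab = true  [terminal]
27. n17.mk = 26  [terminal]
28. n15.idx = 5  [S.lab * -2 + 35]
29. n14.depth = 14  [A.wid + S.idx - 9]
30. n11.idx = 24  [S.lab + f.key + 5]
31. n0.idx = 28  [S₀.lab * -2 + 40]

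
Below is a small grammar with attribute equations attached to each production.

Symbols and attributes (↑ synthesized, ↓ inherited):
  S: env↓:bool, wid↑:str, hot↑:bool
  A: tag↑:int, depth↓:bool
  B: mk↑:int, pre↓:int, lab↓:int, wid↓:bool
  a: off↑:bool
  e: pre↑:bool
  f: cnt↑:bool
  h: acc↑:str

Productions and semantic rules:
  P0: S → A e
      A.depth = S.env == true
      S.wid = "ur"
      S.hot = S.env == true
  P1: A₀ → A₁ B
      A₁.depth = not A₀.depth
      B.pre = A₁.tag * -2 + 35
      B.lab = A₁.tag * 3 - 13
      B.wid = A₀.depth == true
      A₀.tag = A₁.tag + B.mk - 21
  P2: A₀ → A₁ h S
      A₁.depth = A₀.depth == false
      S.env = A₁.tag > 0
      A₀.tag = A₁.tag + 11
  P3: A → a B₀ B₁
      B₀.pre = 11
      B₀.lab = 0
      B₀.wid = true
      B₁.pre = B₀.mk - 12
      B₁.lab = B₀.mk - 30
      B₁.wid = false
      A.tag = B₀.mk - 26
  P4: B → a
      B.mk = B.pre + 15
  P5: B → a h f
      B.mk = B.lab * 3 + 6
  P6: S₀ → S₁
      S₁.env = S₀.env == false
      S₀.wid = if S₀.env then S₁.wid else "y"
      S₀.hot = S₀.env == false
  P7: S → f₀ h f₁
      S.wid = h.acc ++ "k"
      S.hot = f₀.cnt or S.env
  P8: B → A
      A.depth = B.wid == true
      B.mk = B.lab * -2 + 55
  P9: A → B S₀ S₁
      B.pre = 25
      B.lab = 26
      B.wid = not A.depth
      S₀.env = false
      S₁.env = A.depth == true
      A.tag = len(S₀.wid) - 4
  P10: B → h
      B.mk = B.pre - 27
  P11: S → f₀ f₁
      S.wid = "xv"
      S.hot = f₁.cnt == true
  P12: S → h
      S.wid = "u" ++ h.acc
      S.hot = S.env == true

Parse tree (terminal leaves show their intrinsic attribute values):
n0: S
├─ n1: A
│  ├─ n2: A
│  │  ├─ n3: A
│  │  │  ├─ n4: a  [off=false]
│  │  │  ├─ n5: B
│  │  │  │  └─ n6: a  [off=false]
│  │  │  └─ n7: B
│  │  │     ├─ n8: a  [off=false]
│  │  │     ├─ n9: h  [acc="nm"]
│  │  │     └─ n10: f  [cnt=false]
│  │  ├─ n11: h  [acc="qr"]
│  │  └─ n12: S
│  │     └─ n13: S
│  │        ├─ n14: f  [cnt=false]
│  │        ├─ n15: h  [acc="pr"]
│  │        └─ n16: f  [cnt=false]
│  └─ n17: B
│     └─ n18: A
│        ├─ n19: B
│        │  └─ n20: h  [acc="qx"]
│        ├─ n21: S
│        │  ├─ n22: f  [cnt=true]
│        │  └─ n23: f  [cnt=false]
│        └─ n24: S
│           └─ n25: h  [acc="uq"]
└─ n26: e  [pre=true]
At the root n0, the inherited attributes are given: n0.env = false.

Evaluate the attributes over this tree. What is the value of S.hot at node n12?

1. n0.env = false  [given at root]
2. n1.depth = false  [S.env == true]
3. n2.depth = true  [not A₀.depth]
4. n3.depth = false  [A₀.depth == false]
5. n4.off = false  [terminal]
6. n5.pre = 11  [11]
7. n5.lab = 0  [0]
8. n5.wid = true  [true]
9. n6.off = false  [terminal]
10. n5.mk = 26  [B.pre + 15]
11. n7.pre = 14  [B₀.mk - 12]
12. n7.lab = -4  [B₀.mk - 30]
13. n7.wid = false  [false]
14. n8.off = false  [terminal]
15. n9.acc = "nm"  [terminal]
16. n10.cnt = false  [terminal]
17. n7.mk = -6  [B.lab * 3 + 6]
18. n3.tag = 0  [B₀.mk - 26]
19. n11.acc = "qr"  [terminal]
20. n12.env = false  [A₁.tag > 0]
21. n13.env = true  [S₀.env == false]
22. n14.cnt = false  [terminal]
23. n15.acc = "pr"  [terminal]
24. n16.cnt = false  [terminal]
25. n13.wid = "prk"  [h.acc ++ "k"]
26. n13.hot = true  [f₀.cnt or S.env]
27. n12.wid = "y"  [if S₀.env then S₁.wid else "y"]
28. n12.hot = true  [S₀.env == false]
29. n2.tag = 11  [A₁.tag + 11]
30. n17.pre = 13  [A₁.tag * -2 + 35]
31. n17.lab = 20  [A₁.tag * 3 - 13]
32. n17.wid = false  [A₀.depth == true]
33. n18.depth = false  [B.wid == true]
34. n19.pre = 25  [25]
35. n19.lab = 26  [26]
36. n19.wid = true  [not A.depth]
37. n20.acc = "qx"  [terminal]
38. n19.mk = -2  [B.pre - 27]
39. n21.env = false  [false]
40. n22.cnt = true  [terminal]
41. n23.cnt = false  [terminal]
42. n21.wid = "xv"  ["xv"]
43. n21.hot = false  [f₁.cnt == true]
44. n24.env = false  [A.depth == true]
45. n25.acc = "uq"  [terminal]
46. n24.wid = "uuq"  ["u" ++ h.acc]
47. n24.hot = false  [S.env == true]
48. n18.tag = -2  [len(S₀.wid) - 4]
49. n17.mk = 15  [B.lab * -2 + 55]
50. n1.tag = 5  [A₁.tag + B.mk - 21]
51. n26.pre = true  [terminal]
52. n0.wid = "ur"  ["ur"]
53. n0.hot = false  [S.env == true]

true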